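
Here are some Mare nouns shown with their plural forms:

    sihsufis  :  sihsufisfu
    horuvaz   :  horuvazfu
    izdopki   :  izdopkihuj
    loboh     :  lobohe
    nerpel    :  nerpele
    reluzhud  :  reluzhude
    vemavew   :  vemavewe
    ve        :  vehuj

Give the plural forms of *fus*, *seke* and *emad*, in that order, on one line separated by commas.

Looking at the final sound of each stem: -fu when the stem ends in a sibilant (*sihsufis*, *horuvaz*); -e when the stem ends in a non-sibilant consonant (*loboh*, *nerpel*, *reluzhud*, *vemavew*); -huj when the stem ends in a vowel (*izdopki*, *ve*).
*fus*: final sound = /s/, a sibilant → -fu → *fusfu*.
The final sound of *seke* is /e/, which is a vowel, so the suffix is -huj, giving *sekehuj*.
The final sound of *emad* is /d/, which is a non-sibilant consonant, so the suffix is -e, giving *emade*.

fusfu, sekehuj, emade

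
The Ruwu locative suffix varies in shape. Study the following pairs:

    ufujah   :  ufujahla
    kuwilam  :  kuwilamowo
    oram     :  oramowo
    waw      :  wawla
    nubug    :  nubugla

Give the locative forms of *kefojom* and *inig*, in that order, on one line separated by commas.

The suffix is conditioned by the final consonant: -owo when the stem ends in a nasal (*kuwilam*, *oram*); -la when the stem ends in a non-nasal consonant (*ufujah*, *waw*, *nubug*).
*kefojom* — final consonant /m/ (a nasal) → -owo → *kefojomowo*.
*inig*: final consonant = /g/, non-nasal → -la → *inigla*.

kefojomowo, inigla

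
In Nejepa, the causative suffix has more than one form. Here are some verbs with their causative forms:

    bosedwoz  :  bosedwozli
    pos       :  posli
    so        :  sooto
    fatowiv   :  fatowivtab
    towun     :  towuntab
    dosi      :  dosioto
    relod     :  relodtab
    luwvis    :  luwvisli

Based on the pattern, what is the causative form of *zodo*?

The pattern is sibilance of the final sound: -li when the stem ends in a sibilant (*bosedwoz*, *pos*, *luwvis*); -tab when the stem ends in a non-sibilant consonant (*fatowiv*, *towun*, *relod*); -oto when the stem ends in a vowel (*so*, *dosi*).
The final sound of *zodo* is /o/, which is a vowel, so the suffix is -oto, giving *zodooto*.

zodooto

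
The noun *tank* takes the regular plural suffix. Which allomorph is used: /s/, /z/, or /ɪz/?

The stem *tank* ends in a voiceless non-sibilant consonant.
The plural suffix surfaces as /ɪz/ after sibilants, /s/ after other voiceless consonants, and /z/ after other voiced sounds.
So the plural -s on *tank* is pronounced /s/.

/s/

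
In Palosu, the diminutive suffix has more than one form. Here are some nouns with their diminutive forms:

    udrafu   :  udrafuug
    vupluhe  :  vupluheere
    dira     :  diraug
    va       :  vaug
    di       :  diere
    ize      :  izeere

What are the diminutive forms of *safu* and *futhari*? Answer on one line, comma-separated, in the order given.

The pattern is front/back vowel harmony: -ere when the last vowel of the stem is a front vowel (*vupluhe*, *di*, *ize*); -ug when the last vowel of the stem is a back vowel (*udrafu*, *dira*, *va*).
*safu*: last vowel = /u/, a back vowel → -ug → *safuug*.
*futhari* — last vowel /i/ (a front vowel) → -ere → *futhariere*.

safuug, futhariere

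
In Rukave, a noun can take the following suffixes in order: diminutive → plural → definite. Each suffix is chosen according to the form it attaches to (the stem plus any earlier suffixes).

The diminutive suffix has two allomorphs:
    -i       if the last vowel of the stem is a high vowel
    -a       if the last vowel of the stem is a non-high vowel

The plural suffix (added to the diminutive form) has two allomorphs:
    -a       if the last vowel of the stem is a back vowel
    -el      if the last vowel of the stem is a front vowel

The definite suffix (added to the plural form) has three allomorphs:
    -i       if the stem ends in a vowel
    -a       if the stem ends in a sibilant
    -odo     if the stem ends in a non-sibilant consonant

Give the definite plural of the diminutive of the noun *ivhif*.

Since the last vowel of *ivhif* is /i/ (a high vowel), it takes -i, giving *ivhifi*.
The last vowel of the diminutive form *ivhifi* is /i/, which is a front vowel, so the plural suffix is -el, giving *ivhifiel*.
The plural form *ivhifiel* — final sound /l/ (a non-sibilant consonant) → -odo → *ivhifielodo*.

ivhifielodo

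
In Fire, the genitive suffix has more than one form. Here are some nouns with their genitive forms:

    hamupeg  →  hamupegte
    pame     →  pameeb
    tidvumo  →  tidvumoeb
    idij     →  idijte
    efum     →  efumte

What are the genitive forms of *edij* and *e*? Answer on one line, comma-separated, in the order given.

The pattern is consonant vs. vowel: -te when the stem ends in a consonant (*hamupeg*, *idij*, *efum*); -eb when the stem ends in a vowel (*pame*, *tidvumo*).
The final sound of *edij* is /j/, which is a consonant, so the suffix is -te, giving *edijte*.
*e*: final sound = /e/, a vowel → -eb → *eeb*.

edijte, eeb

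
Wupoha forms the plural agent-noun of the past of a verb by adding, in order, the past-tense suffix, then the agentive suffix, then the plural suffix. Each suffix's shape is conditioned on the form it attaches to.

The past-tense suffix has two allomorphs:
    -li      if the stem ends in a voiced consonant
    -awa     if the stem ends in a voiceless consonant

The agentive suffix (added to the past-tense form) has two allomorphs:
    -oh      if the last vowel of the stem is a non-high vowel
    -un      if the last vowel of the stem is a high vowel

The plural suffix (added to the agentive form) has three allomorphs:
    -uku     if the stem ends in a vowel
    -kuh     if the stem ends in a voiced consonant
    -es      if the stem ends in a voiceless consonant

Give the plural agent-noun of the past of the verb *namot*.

The final consonant of *namot* is /t/, which is voiceless, so the past-tense suffix is -awa, giving *namotawa*.
The past-tense form *namotawa*: last vowel = /a/, a non-high vowel → -oh → *namotawaoh*.
The agentive form *namotawaoh*: final sound = /h/, a voiceless consonant → -es → *namotawaohes*.

namotawaohes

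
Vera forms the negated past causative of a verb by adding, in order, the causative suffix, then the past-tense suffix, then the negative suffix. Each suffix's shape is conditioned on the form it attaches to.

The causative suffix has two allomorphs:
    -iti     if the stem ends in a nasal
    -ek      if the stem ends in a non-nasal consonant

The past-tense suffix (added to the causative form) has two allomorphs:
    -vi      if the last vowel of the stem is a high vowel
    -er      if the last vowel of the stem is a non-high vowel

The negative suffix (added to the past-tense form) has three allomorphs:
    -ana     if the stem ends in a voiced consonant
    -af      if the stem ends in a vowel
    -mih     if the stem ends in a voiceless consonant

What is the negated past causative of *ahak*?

*ahak*: final consonant = /k/, non-nasal → -ek → *ahakek*.
The causative form *ahakek*: last vowel = /e/, a non-high vowel → -er → *ahakeker*.
The past-tense form *ahakeker*: final sound = /r/, a voiced consonant → -ana → *ahakekerana*.

ahakekerana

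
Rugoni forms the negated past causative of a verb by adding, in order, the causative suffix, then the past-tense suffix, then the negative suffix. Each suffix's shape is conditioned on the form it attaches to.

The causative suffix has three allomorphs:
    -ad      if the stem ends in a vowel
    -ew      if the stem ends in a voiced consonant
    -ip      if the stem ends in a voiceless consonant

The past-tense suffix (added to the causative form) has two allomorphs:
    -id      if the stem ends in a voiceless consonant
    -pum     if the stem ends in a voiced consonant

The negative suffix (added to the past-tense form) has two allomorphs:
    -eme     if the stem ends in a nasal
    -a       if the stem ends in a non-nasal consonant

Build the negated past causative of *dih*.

The final sound of *dih* is /h/, which is a voiceless consonant, so the causative suffix is -ip, giving *dihip*.
Since the final consonant of the causative form *dihip* is /p/ (voiceless), it takes -id, giving *dihipid*.
The past-tense form *dihipid*: final consonant = /d/, non-nasal → -a → *dihipida*.

dihipida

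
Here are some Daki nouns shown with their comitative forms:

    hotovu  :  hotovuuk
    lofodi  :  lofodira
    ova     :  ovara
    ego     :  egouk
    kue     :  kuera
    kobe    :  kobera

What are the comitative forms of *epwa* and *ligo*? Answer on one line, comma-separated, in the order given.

The alternation tracks the last vowel of the stem — -uk when the last vowel of the stem is a rounded vowel (*hotovu*, *ego*); -ra when the last vowel of the stem is an unrounded vowel (*lofodi*, *ova*, *kue*, *kobe*).
*epwa*: last vowel = /a/, an unrounded vowel → -ra → *epwara*.
The last vowel of *ligo* is /o/, which is a rounded vowel, so the suffix is -uk, giving *ligouk*.

epwara, ligouk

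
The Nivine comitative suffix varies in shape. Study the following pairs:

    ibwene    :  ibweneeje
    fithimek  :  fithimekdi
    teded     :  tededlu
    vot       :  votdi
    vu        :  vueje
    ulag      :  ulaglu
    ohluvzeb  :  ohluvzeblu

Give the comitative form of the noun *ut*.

The alternation tracks the final sound of the stem — -di when the stem ends in a voiceless consonant (*fithimek*, *vot*); -lu when the stem ends in a voiced consonant (*teded*, *ulag*, *ohluvzeb*); -eje when the stem ends in a vowel (*ibwene*, *vu*).
*ut* — final sound /t/ (a voiceless consonant) → -di → *utdi*.

utdi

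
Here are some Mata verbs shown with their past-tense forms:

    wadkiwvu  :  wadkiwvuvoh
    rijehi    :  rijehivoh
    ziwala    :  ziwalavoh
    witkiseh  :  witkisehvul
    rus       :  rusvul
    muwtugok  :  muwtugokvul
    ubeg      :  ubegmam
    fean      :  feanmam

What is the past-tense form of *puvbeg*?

The suffix is conditioned by the final sound: -vul when the stem ends in a voiceless consonant (*witkiseh*, *rus*, *muwtugok*); -mam when the stem ends in a voiced consonant (*ubeg*, *fean*); -voh when the stem ends in a vowel (*wadkiwvu*, *rijehi*, *ziwala*).
The final sound of *puvbeg* is /g/, which is a voiced consonant, so the suffix is -mam, giving *puvbegmam*.

puvbegmam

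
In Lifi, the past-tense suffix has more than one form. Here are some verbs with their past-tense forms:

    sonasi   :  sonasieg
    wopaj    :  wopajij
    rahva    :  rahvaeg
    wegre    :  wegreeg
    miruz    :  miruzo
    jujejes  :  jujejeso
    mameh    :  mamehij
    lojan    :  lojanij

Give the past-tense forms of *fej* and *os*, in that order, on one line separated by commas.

fejij, oso

The alternation tracks the final sound of the stem — -o when the stem ends in a sibilant (*miruz*, *jujejes*); -ij when the stem ends in a non-sibilant consonant (*wopaj*, *mameh*, *lojan*); -eg when the stem ends in a vowel (*sonasi*, *rahva*, *wegre*).
*fej* — final sound /j/ (a non-sibilant consonant) → -ij → *fejij*.
The final sound of *os* is /s/, which is a sibilant, so the suffix is -o, giving *oso*.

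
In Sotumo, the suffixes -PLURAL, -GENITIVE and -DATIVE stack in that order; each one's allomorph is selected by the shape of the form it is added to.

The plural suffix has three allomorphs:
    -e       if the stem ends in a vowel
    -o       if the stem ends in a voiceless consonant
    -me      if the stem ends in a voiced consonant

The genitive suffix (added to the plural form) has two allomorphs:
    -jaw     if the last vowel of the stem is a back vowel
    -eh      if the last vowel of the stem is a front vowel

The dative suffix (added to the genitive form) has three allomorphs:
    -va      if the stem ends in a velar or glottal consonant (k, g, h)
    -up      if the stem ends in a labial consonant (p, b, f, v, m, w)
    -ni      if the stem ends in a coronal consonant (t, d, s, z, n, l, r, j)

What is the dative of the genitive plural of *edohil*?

edohilmeehva

The final sound of *edohil* is /l/, which is a voiced consonant, so the plural suffix is -me, giving *edohilme*.
Since the last vowel of the plural form *edohilme* is /e/ (a front vowel), it takes -eh, giving *edohilmeeh*.
The genitive form *edohilmeeh*: final consonant = /h/, velar/glottal → -va → *edohilmeehva*.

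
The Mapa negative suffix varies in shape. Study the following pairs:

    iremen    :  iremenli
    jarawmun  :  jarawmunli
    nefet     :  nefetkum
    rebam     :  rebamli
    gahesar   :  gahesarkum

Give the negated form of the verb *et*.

etkum

The alternation tracks the final consonant of the stem — -li when the stem ends in a nasal (*iremen*, *jarawmun*, *rebam*); -kum when the stem ends in a non-nasal consonant (*nefet*, *gahesar*).
*et* — final consonant /t/ (non-nasal) → -kum → *etkum*.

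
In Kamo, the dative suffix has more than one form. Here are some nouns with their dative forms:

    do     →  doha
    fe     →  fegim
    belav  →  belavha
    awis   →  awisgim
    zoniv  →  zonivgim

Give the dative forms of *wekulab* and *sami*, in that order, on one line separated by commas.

wekulabha, samigim

The pattern is front/back vowel harmony: -gim when the last vowel of the stem is a front vowel (*fe*, *awis*, *zoniv*); -ha when the last vowel of the stem is a back vowel (*do*, *belav*).
The last vowel of *wekulab* is /a/, which is a back vowel, so the suffix is -ha, giving *wekulabha*.
Since the last vowel of *sami* is /i/ (a front vowel), it takes -gim, giving *samigim*.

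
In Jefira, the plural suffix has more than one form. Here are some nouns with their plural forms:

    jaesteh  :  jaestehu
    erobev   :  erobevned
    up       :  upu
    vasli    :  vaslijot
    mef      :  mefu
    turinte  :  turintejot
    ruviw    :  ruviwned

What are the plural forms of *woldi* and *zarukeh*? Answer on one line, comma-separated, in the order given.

The alternation tracks the final sound of the stem — -u when the stem ends in a voiceless consonant (*jaesteh*, *up*, *mef*); -ned when the stem ends in a voiced consonant (*erobev*, *ruviw*); -jot when the stem ends in a vowel (*vasli*, *turinte*).
*woldi*: final sound = /i/, a vowel → -jot → *woldijot*.
Since the final sound of *zarukeh* is /h/ (a voiceless consonant), it takes -u, giving *zarukehu*.

woldijot, zarukehu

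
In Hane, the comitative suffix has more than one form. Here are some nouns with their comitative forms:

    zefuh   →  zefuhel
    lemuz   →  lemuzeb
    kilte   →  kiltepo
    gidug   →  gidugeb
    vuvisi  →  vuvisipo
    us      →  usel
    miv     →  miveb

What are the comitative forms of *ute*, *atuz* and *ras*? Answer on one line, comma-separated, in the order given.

Looking at the final sound of each stem: -el when the stem ends in a voiceless consonant (*zefuh*, *us*); -eb when the stem ends in a voiced consonant (*lemuz*, *gidug*, *miv*); -po when the stem ends in a vowel (*kilte*, *vuvisi*).
*ute* — final sound /e/ (a vowel) → -po → *utepo*.
*atuz* — final sound /z/ (a voiced consonant) → -eb → *atuzeb*.
Since the final sound of *ras* is /s/ (a voiceless consonant), it takes -el, giving *rasel*.

utepo, atuzeb, rasel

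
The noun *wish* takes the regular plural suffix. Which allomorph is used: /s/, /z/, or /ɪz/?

/ɪz/

The stem *wish* ends in a sibilant (/s, z, ʃ, ʒ, tʃ, dʒ/).
The plural suffix surfaces as /ɪz/ after sibilants, /s/ after other voiceless consonants, and /z/ after other voiced sounds.
So the plural -s on *wish* is pronounced /ɪz/.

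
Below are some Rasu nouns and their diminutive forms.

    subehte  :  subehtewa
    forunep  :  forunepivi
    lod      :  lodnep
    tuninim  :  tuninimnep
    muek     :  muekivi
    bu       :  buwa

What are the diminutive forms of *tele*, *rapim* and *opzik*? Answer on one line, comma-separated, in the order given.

telewa, rapimnep, opzikivi

The alternation tracks the final sound of the stem — -ivi when the stem ends in a voiceless consonant (*forunep*, *muek*); -nep when the stem ends in a voiced consonant (*lod*, *tuninim*); -wa when the stem ends in a vowel (*subehte*, *bu*).
The final sound of *tele* is /e/, which is a vowel, so the suffix is -wa, giving *telewa*.
*rapim*: final sound = /m/, a voiced consonant → -nep → *rapimnep*.
*opzik* — final sound /k/ (a voiceless consonant) → -ivi → *opzikivi*.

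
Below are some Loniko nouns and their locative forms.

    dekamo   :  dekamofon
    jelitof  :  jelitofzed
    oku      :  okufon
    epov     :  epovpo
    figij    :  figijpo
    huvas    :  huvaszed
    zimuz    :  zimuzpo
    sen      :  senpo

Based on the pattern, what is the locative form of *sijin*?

The suffix is conditioned by the final sound: -zed when the stem ends in a voiceless consonant (*jelitof*, *huvas*); -po when the stem ends in a voiced consonant (*epov*, *figij*, *zimuz*, *sen*); -fon when the stem ends in a vowel (*dekamo*, *oku*).
Since the final sound of *sijin* is /n/ (a voiced consonant), it takes -po, giving *sijinpo*.

sijinpo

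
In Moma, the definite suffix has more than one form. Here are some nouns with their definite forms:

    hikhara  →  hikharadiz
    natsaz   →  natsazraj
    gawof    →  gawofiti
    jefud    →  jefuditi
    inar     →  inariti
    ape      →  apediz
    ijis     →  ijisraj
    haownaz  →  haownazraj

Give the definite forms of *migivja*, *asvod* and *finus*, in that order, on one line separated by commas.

migivjadiz, asvoditi, finusraj

The suffix is conditioned by the final sound: -raj when the stem ends in a sibilant (*natsaz*, *ijis*, *haownaz*); -iti when the stem ends in a non-sibilant consonant (*gawof*, *jefud*, *inar*); -diz when the stem ends in a vowel (*hikhara*, *ape*).
The final sound of *migivja* is /a/, which is a vowel, so the suffix is -diz, giving *migivjadiz*.
Since the final sound of *asvod* is /d/ (a non-sibilant consonant), it takes -iti, giving *asvoditi*.
*finus* — final sound /s/ (a sibilant) → -raj → *finusraj*.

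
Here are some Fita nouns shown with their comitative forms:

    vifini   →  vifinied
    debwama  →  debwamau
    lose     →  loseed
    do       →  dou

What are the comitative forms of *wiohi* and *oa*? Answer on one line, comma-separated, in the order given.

wiohied, oau

The pattern is front/back vowel harmony: -ed when the last vowel of the stem is a front vowel (*vifini*, *lose*); -u when the last vowel of the stem is a back vowel (*debwama*, *do*).
*wiohi*: last vowel = /i/, a front vowel → -ed → *wiohied*.
The last vowel of *oa* is /a/, which is a back vowel, so the suffix is -u, giving *oau*.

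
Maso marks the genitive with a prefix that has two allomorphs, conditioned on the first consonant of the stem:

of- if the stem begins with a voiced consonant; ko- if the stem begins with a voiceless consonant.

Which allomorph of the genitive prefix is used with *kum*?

Since the first consonant of *kum* is /k/ (voiceless), it takes ko-.

ko-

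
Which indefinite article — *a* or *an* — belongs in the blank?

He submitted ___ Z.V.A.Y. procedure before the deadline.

a

The indefinite article is chosen by the initial *sound* of the following word, not its spelling.
The initialism *Z.V.A.Y.* is read letter by letter; the first letter, Z, is pronounced /ziː/, which begins with a consonant sound.
So the article is *a*: He submitted a Z.V.A.Y. procedure before the deadline.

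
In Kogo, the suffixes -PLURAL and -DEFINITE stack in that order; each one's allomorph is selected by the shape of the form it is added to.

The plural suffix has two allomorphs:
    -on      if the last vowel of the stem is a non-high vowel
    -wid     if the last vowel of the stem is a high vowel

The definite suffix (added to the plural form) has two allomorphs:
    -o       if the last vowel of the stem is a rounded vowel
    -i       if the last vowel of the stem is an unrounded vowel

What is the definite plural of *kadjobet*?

kadjobetono

*kadjobet*: last vowel = /e/, a non-high vowel → -on → *kadjobeton*.
The plural form *kadjobeton*: last vowel = /o/, a rounded vowel → -o → *kadjobetono*.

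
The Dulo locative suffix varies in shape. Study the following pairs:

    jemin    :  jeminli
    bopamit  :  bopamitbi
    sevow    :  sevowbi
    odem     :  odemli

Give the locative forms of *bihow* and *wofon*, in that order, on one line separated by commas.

The suffix is conditioned by the final consonant: -li when the stem ends in a nasal (*jemin*, *odem*); -bi when the stem ends in a non-nasal consonant (*bopamit*, *sevow*).
*bihow*: final consonant = /w/, non-nasal → -bi → *bihowbi*.
Since the final consonant of *wofon* is /n/ (a nasal), it takes -li, giving *wofonli*.

bihowbi, wofonli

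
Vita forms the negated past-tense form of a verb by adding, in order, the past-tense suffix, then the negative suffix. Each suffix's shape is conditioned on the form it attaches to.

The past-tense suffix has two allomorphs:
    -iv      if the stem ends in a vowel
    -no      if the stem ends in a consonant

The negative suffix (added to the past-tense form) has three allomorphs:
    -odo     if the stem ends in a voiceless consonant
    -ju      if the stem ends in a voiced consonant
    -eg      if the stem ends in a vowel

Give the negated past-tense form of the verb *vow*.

vownoeg

The final sound of *vow* is /w/, which is a consonant, so the past-tense suffix is -no, giving *vowno*.
Since the final sound of the past-tense form *vowno* is /o/ (a vowel), it takes -eg, giving *vownoeg*.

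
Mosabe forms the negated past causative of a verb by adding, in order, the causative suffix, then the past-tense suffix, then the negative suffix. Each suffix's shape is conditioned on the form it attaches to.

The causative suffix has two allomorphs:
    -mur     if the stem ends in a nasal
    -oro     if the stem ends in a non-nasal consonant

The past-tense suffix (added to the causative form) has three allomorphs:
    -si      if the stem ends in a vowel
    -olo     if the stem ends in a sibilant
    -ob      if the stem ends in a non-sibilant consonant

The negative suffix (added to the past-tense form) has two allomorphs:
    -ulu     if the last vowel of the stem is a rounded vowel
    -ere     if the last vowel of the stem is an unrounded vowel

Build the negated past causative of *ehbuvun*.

ehbuvunmurobulu

The final consonant of *ehbuvun* is /n/, which is a nasal, so the causative suffix is -mur, giving *ehbuvunmur*.
The final sound of the causative form *ehbuvunmur* is /r/, which is a non-sibilant consonant, so the past-tense suffix is -ob, giving *ehbuvunmurob*.
The last vowel of the past-tense form *ehbuvunmurob* is /o/, which is a rounded vowel, so the negative suffix is -ulu, giving *ehbuvunmurobulu*.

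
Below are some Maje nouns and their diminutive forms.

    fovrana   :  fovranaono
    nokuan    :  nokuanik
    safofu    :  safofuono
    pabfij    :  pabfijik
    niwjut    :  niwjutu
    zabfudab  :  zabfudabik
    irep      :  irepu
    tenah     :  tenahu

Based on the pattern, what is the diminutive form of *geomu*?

The alternation tracks the final sound of the stem — -u when the stem ends in a voiceless consonant (*niwjut*, *irep*, *tenah*); -ik when the stem ends in a voiced consonant (*nokuan*, *pabfij*, *zabfudab*); -ono when the stem ends in a vowel (*fovrana*, *safofu*).
Since the final sound of *geomu* is /u/ (a vowel), it takes -ono, giving *geomuono*.

geomuono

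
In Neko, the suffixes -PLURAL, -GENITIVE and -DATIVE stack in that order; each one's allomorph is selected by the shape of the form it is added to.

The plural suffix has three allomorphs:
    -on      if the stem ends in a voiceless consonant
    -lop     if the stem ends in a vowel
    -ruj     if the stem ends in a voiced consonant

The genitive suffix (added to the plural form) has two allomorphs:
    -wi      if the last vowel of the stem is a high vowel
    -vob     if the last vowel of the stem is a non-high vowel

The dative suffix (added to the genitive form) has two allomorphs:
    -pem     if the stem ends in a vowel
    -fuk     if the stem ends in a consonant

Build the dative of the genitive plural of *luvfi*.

*luvfi* — final sound /i/ (a vowel) → -lop → *luvfilop*.
The plural form *luvfilop*: last vowel = /o/, a non-high vowel → -vob → *luvfilopvob*.
The genitive form *luvfilopvob* — final sound /b/ (a consonant) → -fuk → *luvfilopvobfuk*.

luvfilopvobfuk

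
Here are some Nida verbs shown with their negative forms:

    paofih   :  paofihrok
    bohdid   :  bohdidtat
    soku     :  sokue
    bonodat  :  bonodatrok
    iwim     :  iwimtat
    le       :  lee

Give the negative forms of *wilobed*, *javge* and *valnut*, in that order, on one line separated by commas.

Looking at the final sound of each stem: -rok when the stem ends in a voiceless consonant (*paofih*, *bonodat*); -tat when the stem ends in a voiced consonant (*bohdid*, *iwim*); -e when the stem ends in a vowel (*soku*, *le*).
The final sound of *wilobed* is /d/, which is a voiced consonant, so the suffix is -tat, giving *wilobedtat*.
Since the final sound of *javge* is /e/ (a vowel), it takes -e, giving *javgee*.
Since the final sound of *valnut* is /t/ (a voiceless consonant), it takes -rok, giving *valnutrok*.

wilobedtat, javgee, valnutrok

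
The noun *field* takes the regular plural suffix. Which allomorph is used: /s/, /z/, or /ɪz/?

The stem *field* ends in a voiced non-sibilant sound.
The plural suffix surfaces as /ɪz/ after sibilants, /s/ after other voiceless consonants, and /z/ after other voiced sounds.
So the plural -s on *field* is pronounced /z/.

/z/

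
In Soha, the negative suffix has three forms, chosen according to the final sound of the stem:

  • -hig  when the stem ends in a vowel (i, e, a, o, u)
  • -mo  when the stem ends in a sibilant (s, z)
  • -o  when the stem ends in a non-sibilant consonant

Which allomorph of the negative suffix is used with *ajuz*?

-mo

The final sound of *ajuz* is /z/, which is a sibilant, so the suffix is -mo.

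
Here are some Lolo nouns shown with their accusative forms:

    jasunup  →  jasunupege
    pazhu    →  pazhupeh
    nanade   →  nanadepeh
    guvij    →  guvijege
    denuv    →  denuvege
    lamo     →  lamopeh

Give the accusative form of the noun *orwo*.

orwopeh

The alternation tracks the final sound of the stem — -ege when the stem ends in a consonant (*jasunup*, *guvij*, *denuv*); -peh when the stem ends in a vowel (*pazhu*, *nanade*, *lamo*).
*orwo* — final sound /o/ (a vowel) → -peh → *orwopeh*.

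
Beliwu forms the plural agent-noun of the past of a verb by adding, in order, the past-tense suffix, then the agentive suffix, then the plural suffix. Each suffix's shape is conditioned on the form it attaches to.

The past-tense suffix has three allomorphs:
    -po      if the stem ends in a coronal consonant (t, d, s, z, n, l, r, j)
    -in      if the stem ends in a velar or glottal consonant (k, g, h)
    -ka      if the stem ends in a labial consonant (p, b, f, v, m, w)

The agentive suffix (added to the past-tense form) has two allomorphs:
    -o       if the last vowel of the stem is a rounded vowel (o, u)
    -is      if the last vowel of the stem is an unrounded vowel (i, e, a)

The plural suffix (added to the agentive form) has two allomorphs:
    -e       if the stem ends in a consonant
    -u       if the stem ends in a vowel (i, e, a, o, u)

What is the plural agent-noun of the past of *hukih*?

hukihinise

*hukih*: final consonant = /h/, velar/glottal → -in → *hukihin*.
Since the last vowel of the past-tense form *hukihin* is /i/ (an unrounded vowel), it takes -is, giving *hukihinis*.
The final sound of the agentive form *hukihinis* is /s/, which is a consonant, so the plural suffix is -e, giving *hukihinise*.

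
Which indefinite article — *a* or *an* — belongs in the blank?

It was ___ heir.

The indefinite article is chosen by the initial *sound* of the following word, not its spelling.
*heir* begins with the sound /ɛ/ (silent h) — a vowel sound.
So the article is *an*: It was an heir.

an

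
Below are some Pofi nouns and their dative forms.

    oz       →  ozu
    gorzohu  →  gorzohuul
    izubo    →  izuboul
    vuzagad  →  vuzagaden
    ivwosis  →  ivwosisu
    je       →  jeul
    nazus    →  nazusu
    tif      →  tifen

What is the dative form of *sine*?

The pattern is sibilance of the final sound: -u when the stem ends in a sibilant (*oz*, *ivwosis*, *nazus*); -en when the stem ends in a non-sibilant consonant (*vuzagad*, *tif*); -ul when the stem ends in a vowel (*gorzohu*, *izubo*, *je*).
*sine*: final sound = /e/, a vowel → -ul → *sineul*.

sineul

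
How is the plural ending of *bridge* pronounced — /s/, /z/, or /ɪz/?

The stem *bridge* ends in a sibilant (/s, z, ʃ, ʒ, tʃ, dʒ/).
The plural suffix surfaces as /ɪz/ after sibilants, /s/ after other voiceless consonants, and /z/ after other voiced sounds.
So the plural -s on *bridge* is pronounced /ɪz/.

/ɪz/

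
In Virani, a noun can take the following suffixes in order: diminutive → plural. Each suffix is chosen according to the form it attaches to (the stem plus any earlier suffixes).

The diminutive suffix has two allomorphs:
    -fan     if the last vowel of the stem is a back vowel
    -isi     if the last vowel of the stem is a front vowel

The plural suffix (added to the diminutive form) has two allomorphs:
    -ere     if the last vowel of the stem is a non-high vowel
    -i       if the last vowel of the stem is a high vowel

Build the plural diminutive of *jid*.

jidisii

*jid* — last vowel /i/ (a front vowel) → -isi → *jidisi*.
The last vowel of the diminutive form *jidisi* is /i/, which is a high vowel, so the plural suffix is -i, giving *jidisii*.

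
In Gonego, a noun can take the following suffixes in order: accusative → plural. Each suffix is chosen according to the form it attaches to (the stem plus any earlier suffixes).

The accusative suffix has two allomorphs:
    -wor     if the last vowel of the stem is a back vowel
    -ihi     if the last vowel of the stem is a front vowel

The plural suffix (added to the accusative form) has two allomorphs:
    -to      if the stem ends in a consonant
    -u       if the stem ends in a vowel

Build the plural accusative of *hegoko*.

*hegoko* — last vowel /o/ (a back vowel) → -wor → *hegokowor*.
The final sound of the accusative form *hegokowor* is /r/, which is a consonant, so the plural suffix is -to, giving *hegokoworto*.

hegokoworto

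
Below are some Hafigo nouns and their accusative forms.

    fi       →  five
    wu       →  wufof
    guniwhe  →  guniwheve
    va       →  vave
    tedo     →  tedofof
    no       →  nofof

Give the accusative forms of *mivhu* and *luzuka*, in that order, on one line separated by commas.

mivhufof, luzukave

The suffix is conditioned by the last vowel: -fof when the last vowel of the stem is a rounded vowel (*wu*, *tedo*, *no*); -ve when the last vowel of the stem is an unrounded vowel (*fi*, *guniwhe*, *va*).
*mivhu* — last vowel /u/ (a rounded vowel) → -fof → *mivhufof*.
Since the last vowel of *luzuka* is /a/ (an unrounded vowel), it takes -ve, giving *luzukave*.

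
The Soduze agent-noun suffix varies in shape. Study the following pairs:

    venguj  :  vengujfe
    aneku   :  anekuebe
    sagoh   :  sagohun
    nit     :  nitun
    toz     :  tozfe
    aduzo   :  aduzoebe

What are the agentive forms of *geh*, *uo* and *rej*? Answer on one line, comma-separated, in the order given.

gehun, uoebe, rejfe

Looking at the final sound of each stem: -un when the stem ends in a voiceless consonant (*sagoh*, *nit*); -fe when the stem ends in a voiced consonant (*venguj*, *toz*); -ebe when the stem ends in a vowel (*aneku*, *aduzo*).
*geh* — final sound /h/ (a voiceless consonant) → -un → *gehun*.
Since the final sound of *uo* is /o/ (a vowel), it takes -ebe, giving *uoebe*.
*rej*: final sound = /j/, a voiced consonant → -fe → *rejfe*.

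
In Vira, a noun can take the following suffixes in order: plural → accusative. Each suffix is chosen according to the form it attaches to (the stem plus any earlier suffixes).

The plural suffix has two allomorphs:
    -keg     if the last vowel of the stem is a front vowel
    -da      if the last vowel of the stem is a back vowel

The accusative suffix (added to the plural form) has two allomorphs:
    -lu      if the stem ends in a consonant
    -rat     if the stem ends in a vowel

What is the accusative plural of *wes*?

The last vowel of *wes* is /e/, which is a front vowel, so the plural suffix is -keg, giving *weskeg*.
The plural form *weskeg*: final sound = /g/, a consonant → -lu → *weskeglu*.

weskeglu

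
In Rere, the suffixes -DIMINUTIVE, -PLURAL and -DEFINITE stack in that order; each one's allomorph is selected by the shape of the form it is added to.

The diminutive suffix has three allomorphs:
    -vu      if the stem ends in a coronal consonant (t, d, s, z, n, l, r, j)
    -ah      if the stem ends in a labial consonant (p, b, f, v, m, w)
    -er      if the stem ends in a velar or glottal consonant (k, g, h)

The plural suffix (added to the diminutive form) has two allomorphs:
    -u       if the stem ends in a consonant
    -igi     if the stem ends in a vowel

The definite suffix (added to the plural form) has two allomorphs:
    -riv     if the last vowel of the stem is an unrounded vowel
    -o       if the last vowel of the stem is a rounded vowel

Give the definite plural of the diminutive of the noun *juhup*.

juhupahuo

*juhup* — final consonant /p/ (labial) → -ah → *juhupah*.
The diminutive form *juhupah* — final sound /h/ (a consonant) → -u → *juhupahu*.
The plural form *juhupahu* — last vowel /u/ (a rounded vowel) → -o → *juhupahuo*.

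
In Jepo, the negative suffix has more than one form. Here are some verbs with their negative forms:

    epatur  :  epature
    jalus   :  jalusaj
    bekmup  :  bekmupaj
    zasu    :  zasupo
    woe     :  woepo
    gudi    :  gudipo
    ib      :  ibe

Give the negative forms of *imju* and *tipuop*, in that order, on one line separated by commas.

imjupo, tipuopaj

Looking at the final sound of each stem: -aj when the stem ends in a voiceless consonant (*jalus*, *bekmup*); -e when the stem ends in a voiced consonant (*epatur*, *ib*); -po when the stem ends in a vowel (*zasu*, *woe*, *gudi*).
*imju* — final sound /u/ (a vowel) → -po → *imjupo*.
*tipuop* — final sound /p/ (a voiceless consonant) → -aj → *tipuopaj*.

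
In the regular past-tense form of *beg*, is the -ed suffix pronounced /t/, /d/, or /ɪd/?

/d/

The stem *beg* ends in a voiced sound other than /d/.
The -ed suffix is realized as /ɪd/ after /t, d/; as /t/ after other voiceless consonants; and as /d/ after other voiced sounds.
So -ed on *beg* is pronounced /d/.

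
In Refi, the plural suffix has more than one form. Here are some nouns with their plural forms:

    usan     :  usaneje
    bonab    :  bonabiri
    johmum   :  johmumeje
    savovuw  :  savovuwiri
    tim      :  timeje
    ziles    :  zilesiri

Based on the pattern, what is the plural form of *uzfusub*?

uzfusubiri

The suffix is conditioned by the final consonant: -eje when the stem ends in a nasal (*usan*, *johmum*, *tim*); -iri when the stem ends in a non-nasal consonant (*bonab*, *savovuw*, *ziles*).
The final consonant of *uzfusub* is /b/, which is non-nasal, so the suffix is -iri, giving *uzfusubiri*.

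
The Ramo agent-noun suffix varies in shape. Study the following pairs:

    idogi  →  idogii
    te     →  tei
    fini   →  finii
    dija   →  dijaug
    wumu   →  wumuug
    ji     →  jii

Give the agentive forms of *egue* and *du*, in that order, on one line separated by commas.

eguei, duug

Looking at the last vowel of each stem: -i when the last vowel of the stem is a front vowel (*idogi*, *te*, *fini*, *ji*); -ug when the last vowel of the stem is a back vowel (*dija*, *wumu*).
The last vowel of *egue* is /e/, which is a front vowel, so the suffix is -i, giving *eguei*.
*du* — last vowel /u/ (a back vowel) → -ug → *duug*.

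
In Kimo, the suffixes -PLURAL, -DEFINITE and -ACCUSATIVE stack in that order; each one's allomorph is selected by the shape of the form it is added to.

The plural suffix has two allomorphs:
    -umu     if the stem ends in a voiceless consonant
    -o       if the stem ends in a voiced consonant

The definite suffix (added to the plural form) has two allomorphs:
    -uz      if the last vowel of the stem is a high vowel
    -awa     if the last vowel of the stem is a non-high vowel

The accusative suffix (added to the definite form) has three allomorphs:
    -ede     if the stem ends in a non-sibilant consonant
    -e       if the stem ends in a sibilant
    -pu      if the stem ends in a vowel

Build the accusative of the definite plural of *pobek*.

pobekumuuze

Since the final consonant of *pobek* is /k/ (voiceless), it takes -umu, giving *pobekumu*.
Since the last vowel of the plural form *pobekumu* is /u/ (a high vowel), it takes -uz, giving *pobekumuuz*.
The definite form *pobekumuuz* — final sound /z/ (a sibilant) → -e → *pobekumuuze*.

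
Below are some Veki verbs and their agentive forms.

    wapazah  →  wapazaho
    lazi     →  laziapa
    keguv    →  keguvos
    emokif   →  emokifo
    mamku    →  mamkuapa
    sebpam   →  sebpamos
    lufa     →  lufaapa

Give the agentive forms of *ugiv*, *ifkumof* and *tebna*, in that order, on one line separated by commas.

The pattern is voicing of the final sound: -o when the stem ends in a voiceless consonant (*wapazah*, *emokif*); -os when the stem ends in a voiced consonant (*keguv*, *sebpam*); -apa when the stem ends in a vowel (*lazi*, *mamku*, *lufa*).
*ugiv* — final sound /v/ (a voiced consonant) → -os → *ugivos*.
*ifkumof*: final sound = /f/, a voiceless consonant → -o → *ifkumofo*.
*tebna*: final sound = /a/, a vowel → -apa → *tebnaapa*.

ugivos, ifkumofo, tebnaapa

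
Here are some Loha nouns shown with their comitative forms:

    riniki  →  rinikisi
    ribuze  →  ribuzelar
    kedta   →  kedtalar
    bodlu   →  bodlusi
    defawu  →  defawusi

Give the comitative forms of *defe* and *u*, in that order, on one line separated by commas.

defelar, usi

The suffix is conditioned by the last vowel: -si when the last vowel of the stem is a high vowel (*riniki*, *bodlu*, *defawu*); -lar when the last vowel of the stem is a non-high vowel (*ribuze*, *kedta*).
*defe*: last vowel = /e/, a non-high vowel → -lar → *defelar*.
The last vowel of *u* is /u/, which is a high vowel, so the suffix is -si, giving *usi*.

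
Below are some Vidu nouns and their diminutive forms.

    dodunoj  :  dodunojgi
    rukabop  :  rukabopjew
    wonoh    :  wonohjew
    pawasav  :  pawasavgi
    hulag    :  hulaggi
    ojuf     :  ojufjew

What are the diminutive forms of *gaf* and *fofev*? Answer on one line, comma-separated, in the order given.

gafjew, fofevgi

Looking at the final consonant of each stem: -jew when the stem ends in a voiceless consonant (*rukabop*, *wonoh*, *ojuf*); -gi when the stem ends in a voiced consonant (*dodunoj*, *pawasav*, *hulag*).
Since the final consonant of *gaf* is /f/ (voiceless), it takes -jew, giving *gafjew*.
*fofev*: final consonant = /v/, voiced → -gi → *fofevgi*.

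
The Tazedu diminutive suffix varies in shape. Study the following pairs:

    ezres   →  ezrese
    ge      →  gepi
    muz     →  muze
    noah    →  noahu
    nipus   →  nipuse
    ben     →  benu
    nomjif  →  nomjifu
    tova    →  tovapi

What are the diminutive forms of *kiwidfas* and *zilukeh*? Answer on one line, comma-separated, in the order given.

The pattern is sibilance of the final sound: -e when the stem ends in a sibilant (*ezres*, *muz*, *nipus*); -u when the stem ends in a non-sibilant consonant (*noah*, *ben*, *nomjif*); -pi when the stem ends in a vowel (*ge*, *tova*).
*kiwidfas* — final sound /s/ (a sibilant) → -e → *kiwidfase*.
*zilukeh*: final sound = /h/, a non-sibilant consonant → -u → *zilukehu*.

kiwidfase, zilukehu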